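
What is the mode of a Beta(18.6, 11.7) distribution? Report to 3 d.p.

0.622

With α,β > 1, mode = (α−1)/(α+β−2) = 17.6/28.3 = 0.622.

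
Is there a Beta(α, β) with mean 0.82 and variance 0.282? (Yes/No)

No

For any Beta, Var(X) < E[X]·(1−E[X]).
Here μ(1−μ) = 0.82×0.18 = 0.1476, and 0.282 ≥ 0.1476.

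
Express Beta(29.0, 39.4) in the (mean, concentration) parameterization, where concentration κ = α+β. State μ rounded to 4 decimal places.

μ = 0.4240, κ = 68.4

κ = α+β = 29.0+39.4 = 68.4; μ = α/κ = 29.0/68.4 = 0.4240.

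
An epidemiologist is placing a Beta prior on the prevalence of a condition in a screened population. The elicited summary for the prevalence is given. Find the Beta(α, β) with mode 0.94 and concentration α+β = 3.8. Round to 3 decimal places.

α = 2.692, β = 1.108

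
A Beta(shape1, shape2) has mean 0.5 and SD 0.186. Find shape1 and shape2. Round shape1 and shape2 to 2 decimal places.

First σ² = 0.034596. Setting shape1 = μn, shape2 = (1−μ)n with n = shape1+shape2,
μ(1−μ)/(n+1) = 0.034596 ⇒ n+1 = 0.25/0.034596 = 7.2263 ⇒ n = 6.2263.
Hence shape1 = 0.5×6.2263 = 3.11, shape2 = 0.5×6.2263 = 3.11.

shape1 = 3.11, shape2 = 3.11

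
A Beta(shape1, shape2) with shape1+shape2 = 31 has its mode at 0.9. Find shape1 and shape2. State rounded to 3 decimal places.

shape1 = 27.100, shape2 = 3.900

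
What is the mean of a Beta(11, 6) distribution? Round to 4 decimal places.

The Beta mean is α/(α+β) = 11/(11+6) = 0.6471.

0.6471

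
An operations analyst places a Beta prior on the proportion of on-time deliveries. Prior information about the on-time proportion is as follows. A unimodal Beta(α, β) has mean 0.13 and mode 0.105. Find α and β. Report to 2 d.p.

With s = α+β: μ = α/s and mode = (α−1)/(s−2). Eliminating α = μs,
μs − 1 = m(s−2) ⇒ s(μ−m) = 1−2m ⇒ s = 0.790/0.025 = 31.6000.
So α = μs = 4.11, β = (1−μ)s = 27.49.

α = 4.11, β = 27.49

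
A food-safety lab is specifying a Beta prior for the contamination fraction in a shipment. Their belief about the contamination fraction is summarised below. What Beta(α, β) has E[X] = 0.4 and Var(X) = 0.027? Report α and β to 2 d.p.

By moment matching, α+β = μ(1−μ)/σ² − 1 = (0.4·0.6)/0.027 − 1 = 8.8889 − 1 = 7.8889.
Since α/(α+β) = μ, α = 0.4·7.8889 = 3.16 and β = 0.6·7.8889 = 4.73.

α = 3.16, β = 4.73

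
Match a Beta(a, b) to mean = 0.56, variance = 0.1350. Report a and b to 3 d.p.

Write ν = a+b; then a = μν and Var = μ(1−μ)/(ν+1).
ν = μ(1−μ)/Var − 1 = 0.2464/0.1350 − 1 = 0.8252.
a = 0.56·0.8252 = 0.462, b = 0.44·0.8252 = 0.363.

a = 0.462, b = 0.363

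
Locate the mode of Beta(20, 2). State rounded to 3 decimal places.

The density x^(α−1)(1−x)^(β−1) is maximised at (α−1)/(α+β−2) = 19/20 = 0.950.

0.950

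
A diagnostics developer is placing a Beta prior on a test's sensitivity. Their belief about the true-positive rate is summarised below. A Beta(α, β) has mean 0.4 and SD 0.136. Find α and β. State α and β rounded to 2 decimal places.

σ² = 0.136² = 0.018496.
With s = α+β, Var = μ(1−μ)/(s+1), so s+1 = (0.4×0.6)/0.018496 = 12.9758 and s = 11.9758.
α = μs = 4.79, β = (1−μ)s = 7.19.

α = 4.79, β = 7.19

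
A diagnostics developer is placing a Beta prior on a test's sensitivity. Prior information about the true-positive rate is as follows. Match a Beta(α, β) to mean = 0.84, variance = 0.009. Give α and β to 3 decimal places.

α = 11.704, β = 2.229

Let s = α+β. The Beta variance is μ(1−μ)/(s+1).
So s+1 = μ(1−μ)/σ² = (0.84×0.16)/0.009 = 0.1344/0.009 = 14.9333, giving s = 13.9333.
Then α = μs = 0.84×13.9333 = 11.704 and β = (1−μ)s = 0.16×13.9333 = 2.229.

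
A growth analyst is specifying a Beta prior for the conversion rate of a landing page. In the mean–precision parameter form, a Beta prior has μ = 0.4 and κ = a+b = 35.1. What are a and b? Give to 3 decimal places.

a = 14.040, b = 21.060

Split κ in proportion μ : (1−μ): a = 0.4·35.1 = 14.040, b = 35.1 − 14.040 = 21.060.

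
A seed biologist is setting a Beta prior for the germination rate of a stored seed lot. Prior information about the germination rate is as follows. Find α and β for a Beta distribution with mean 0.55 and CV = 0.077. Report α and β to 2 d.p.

σ = CV·μ = 0.077×0.55 = 0.04235, so σ² = 0.001794.
s+1 = μ(1−μ)/σ² = 0.2475/0.001794 = 137.9966, so s = α+β = 136.9966.
α = μs = 75.35, β = (1−μ)s = 61.65.

α = 75.35, β = 61.65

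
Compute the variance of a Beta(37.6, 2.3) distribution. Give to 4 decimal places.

0.0013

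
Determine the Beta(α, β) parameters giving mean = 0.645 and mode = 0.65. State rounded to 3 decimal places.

α = 38.700, β = 21.300

With s = α+β: μ = α/s and mode = (α−1)/(s−2). Eliminating α = μs,
μs − 1 = m(s−2) ⇒ s(μ−m) = 1−2m ⇒ s = -0.30/-0.005 = 60.0000.
So α = μs = 38.700, β = (1−μ)s = 21.300.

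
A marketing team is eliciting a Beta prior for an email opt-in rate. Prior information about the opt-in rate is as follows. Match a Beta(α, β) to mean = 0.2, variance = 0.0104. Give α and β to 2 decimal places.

By moment matching, α+β = μ(1−μ)/σ² − 1 = (0.2·0.8)/0.0104 − 1 = 15.3846 − 1 = 14.3846.
Since α/(α+β) = μ, α = 0.2·14.3846 = 2.88 and β = 0.8·14.3846 = 11.51.

α = 2.88, β = 11.51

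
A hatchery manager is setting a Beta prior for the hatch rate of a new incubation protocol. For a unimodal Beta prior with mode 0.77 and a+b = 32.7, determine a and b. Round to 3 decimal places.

Since the density peak of Beta(a,b) is at (a−1)/(a+b−2),
a = 1 + 0.77(32.7−2) = 24.639 and b = 32.7 − 24.639 = 8.061.

a = 24.639, b = 8.061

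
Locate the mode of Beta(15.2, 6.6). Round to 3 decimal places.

0.717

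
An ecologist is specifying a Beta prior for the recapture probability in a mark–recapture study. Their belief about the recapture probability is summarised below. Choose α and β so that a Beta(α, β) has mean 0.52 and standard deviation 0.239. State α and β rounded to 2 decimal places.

Variance = 0.239² = 0.057121. The moment-matching identity α+β = μ(1−μ)/Var − 1 gives
α+β = 0.2496/0.057121 − 1 = 3.3697, so α = μ·3.3697 = 1.75 and β = (1−μ)·3.3697 = 1.62.

α = 1.75, β = 1.62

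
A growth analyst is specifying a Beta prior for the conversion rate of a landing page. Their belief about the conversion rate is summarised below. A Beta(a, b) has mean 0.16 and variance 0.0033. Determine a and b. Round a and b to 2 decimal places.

Write ν = a+b; then a = μν and Var = μ(1−μ)/(ν+1).
ν = μ(1−μ)/Var − 1 = 0.1344/0.0033 − 1 = 39.7273.
a = 0.16·39.7273 = 6.36, b = 0.84·39.7273 = 33.37.

a = 6.36, b = 33.37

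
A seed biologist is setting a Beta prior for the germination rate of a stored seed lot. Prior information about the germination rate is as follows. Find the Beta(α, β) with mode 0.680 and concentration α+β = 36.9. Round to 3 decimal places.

Mode = (α−1)/(κ−2) with κ = α+β, so α−1 = 0.680·34.9 = 23.732.
α = 24.732; β = κ − α = 12.168.

α = 24.732, β = 12.168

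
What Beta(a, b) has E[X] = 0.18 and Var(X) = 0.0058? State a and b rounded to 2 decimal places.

a = 4.40, b = 20.05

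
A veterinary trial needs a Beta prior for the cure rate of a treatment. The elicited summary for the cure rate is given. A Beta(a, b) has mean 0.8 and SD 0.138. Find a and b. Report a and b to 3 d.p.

a = 5.921, b = 1.480

Variance = 0.138² = 0.019044. The moment-matching identity a+b = μ(1−μ)/Var − 1 gives
a+b = 0.16/0.019044 − 1 = 7.4016, so a = μ·7.4016 = 5.921 and b = (1−μ)·7.4016 = 1.480.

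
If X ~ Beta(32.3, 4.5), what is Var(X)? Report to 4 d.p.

0.0028

α+β = 36.8 and αβ = 145.35, so Var = αβ/[(α+β)²(α+β+1)] = 145.35/51190.272 = 0.0028.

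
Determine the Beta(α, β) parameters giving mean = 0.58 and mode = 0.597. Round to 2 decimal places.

Let s = α+β. Mean gives α = μs = 0.58s; mode gives (α−1)/(s−2) = 0.597.
Substituting: 0.58s − 1 = 0.597(s−2) = 0.597s − 1.194, so -0.017s = -0.194 and s = 11.4118.
Then α = 0.58×11.4118 = 6.62 and β = s−α = 4.79.

α = 6.62, β = 4.79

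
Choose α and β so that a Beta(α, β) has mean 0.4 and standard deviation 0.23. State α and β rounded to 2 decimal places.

α = 1.41, β = 2.12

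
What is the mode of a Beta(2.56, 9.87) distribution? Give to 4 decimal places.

With α,β > 1, mode = (α−1)/(α+β−2) = 1.56/10.43 = 0.1496.

0.1496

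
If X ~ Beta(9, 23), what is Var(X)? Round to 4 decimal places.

0.0061

μ = 9/32 = 0.281250; Var = μ(1−μ)/(α+β+1) = 0.2021484/33 = 0.0061.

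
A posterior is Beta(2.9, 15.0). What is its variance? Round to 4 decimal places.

0.0072

α+β = 17.9 and αβ = 43.50, so Var = αβ/[(α+β)²(α+β+1)] = 43.50/6055.749 = 0.0072.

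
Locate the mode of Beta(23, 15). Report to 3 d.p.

0.611

With α,β > 1, mode = (α−1)/(α+β−2) = 22/36 = 0.611.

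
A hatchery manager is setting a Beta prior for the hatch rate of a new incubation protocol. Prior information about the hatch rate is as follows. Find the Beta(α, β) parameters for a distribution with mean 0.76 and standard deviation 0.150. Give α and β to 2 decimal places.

α = 5.40, β = 1.71

σ² = 0.150² = 0.022500.
With s = α+β, Var = μ(1−μ)/(s+1), so s+1 = (0.76×0.24)/0.022500 = 8.1067 and s = 7.1067.
α = μs = 5.40, β = (1−μ)s = 1.71.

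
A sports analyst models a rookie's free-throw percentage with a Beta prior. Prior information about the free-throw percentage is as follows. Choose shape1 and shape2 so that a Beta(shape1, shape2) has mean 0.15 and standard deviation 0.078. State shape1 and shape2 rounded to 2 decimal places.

First σ² = 0.006084. Setting shape1 = μn, shape2 = (1−μ)n with n = shape1+shape2,
μ(1−μ)/(n+1) = 0.006084 ⇒ n+1 = 0.1275/0.006084 = 20.9566 ⇒ n = 19.9566.
Hence shape1 = 0.15×19.9566 = 2.99, shape2 = 0.85×19.9566 = 16.96.

shape1 = 2.99, shape2 = 16.96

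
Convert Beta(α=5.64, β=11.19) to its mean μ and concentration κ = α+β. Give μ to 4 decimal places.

κ = α+β = 5.64+11.19 = 16.83; μ = α/κ = 5.64/16.83 = 0.3351.

μ = 0.3351, κ = 16.83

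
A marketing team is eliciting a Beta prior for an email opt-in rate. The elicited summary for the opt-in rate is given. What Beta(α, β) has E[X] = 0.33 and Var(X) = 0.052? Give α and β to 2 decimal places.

α = 1.07, β = 2.18

Write ν = α+β; then α = μν and Var = μ(1−μ)/(ν+1).
ν = μ(1−μ)/Var − 1 = 0.2211/0.052 − 1 = 3.2519.
α = 0.33·3.2519 = 1.07, β = 0.67·3.2519 = 2.18.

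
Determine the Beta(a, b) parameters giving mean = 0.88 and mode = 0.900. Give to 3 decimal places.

a = 35.200, b = 4.800

Let s = a+b. Mean gives a = μs = 0.88s; mode gives (a−1)/(s−2) = 0.900.
Substituting: 0.88s − 1 = 0.900(s−2) = 0.900s − 1.800, so -0.020s = -0.800 and s = 40.0000.
Then a = 0.88×40.0000 = 35.200 and b = s−a = 4.800.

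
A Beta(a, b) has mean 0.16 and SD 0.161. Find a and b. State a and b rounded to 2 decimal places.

a = 0.67, b = 3.52

σ² = 0.161² = 0.025921.
With s = a+b, Var = μ(1−μ)/(s+1), so s+1 = (0.16×0.84)/0.025921 = 5.1850 and s = 4.1850.
a = μs = 0.67, b = (1−μ)s = 3.52.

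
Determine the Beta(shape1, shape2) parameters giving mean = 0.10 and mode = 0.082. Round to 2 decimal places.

With s = shape1+shape2: μ = shape1/s and mode = (shape1−1)/(s−2). Eliminating shape1 = μs,
μs − 1 = m(s−2) ⇒ s(μ−m) = 1−2m ⇒ s = 0.836/0.018 = 46.4444.
So shape1 = μs = 4.64, shape2 = (1−μ)s = 41.80.

shape1 = 4.64, shape2 = 41.80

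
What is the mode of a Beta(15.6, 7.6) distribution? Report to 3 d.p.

The density x^(α−1)(1−x)^(β−1) is maximised at (α−1)/(α+β−2) = 14.6/21.2 = 0.689.

0.689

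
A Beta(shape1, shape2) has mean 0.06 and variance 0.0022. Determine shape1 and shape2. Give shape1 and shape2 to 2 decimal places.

By moment matching, shape1+shape2 = μ(1−μ)/σ² − 1 = (0.06·0.94)/0.0022 − 1 = 25.6364 − 1 = 24.6364.
Since shape1/(shape1+shape2) = μ, shape1 = 0.06·24.6364 = 1.48 and shape2 = 0.94·24.6364 = 23.16.

shape1 = 1.48, shape2 = 23.16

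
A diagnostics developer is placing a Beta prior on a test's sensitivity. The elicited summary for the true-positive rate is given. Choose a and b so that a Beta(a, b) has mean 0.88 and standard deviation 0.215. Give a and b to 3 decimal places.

a = 1.130, b = 0.154

First σ² = 0.046225. Setting a = μn, b = (1−μ)n with n = a+b,
μ(1−μ)/(n+1) = 0.046225 ⇒ n+1 = 0.1056/0.046225 = 2.2845 ⇒ n = 1.2845.
Hence a = 0.88×1.2845 = 1.130, b = 0.12×1.2845 = 0.154.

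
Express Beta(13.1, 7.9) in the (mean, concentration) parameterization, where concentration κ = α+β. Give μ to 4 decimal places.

κ = α+β = 13.1+7.9 = 21.0; μ = α/κ = 13.1/21.0 = 0.6238.

μ = 0.6238, κ = 21.0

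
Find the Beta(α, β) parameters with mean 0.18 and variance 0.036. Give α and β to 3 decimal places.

By moment matching, α+β = μ(1−μ)/σ² − 1 = (0.18·0.82)/0.036 − 1 = 4.1000 − 1 = 3.1000.
Since α/(α+β) = μ, α = 0.18·3.1000 = 0.558 and β = 0.82·3.1000 = 2.542.

α = 0.558, β = 2.542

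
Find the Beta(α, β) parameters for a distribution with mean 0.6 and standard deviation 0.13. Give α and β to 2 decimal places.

α = 7.92, β = 5.28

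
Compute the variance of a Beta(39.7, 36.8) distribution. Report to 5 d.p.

0.00322

Var = αβ/[(α+β)²(α+β+1)] = (39.7×36.8)/(76.5²×77.5) = 1460.96/453549.375 = 0.00322.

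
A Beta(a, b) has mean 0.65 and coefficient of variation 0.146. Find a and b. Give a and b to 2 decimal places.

σ = CV·μ = 0.146×0.65 = 0.09490, so σ² = 0.009006.
s+1 = μ(1−μ)/σ² = 0.2275/0.009006 = 25.2609, so s = a+b = 24.2609.
a = μs = 15.77, b = (1−μ)s = 8.49.

a = 15.77, b = 8.49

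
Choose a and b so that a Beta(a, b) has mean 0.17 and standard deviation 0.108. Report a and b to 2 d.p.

Variance = 0.108² = 0.011664. The moment-matching identity a+b = μ(1−μ)/Var − 1 gives
a+b = 0.1411/0.011664 − 1 = 11.0971, so a = μ·11.0971 = 1.89 and b = (1−μ)·11.0971 = 9.21.

a = 1.89, b = 9.21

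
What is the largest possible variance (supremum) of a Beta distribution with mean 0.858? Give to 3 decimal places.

0.122

For fixed mean μ the Beta variance is μ(1−μ)/(α+β+1), increasing as α+β decreases.
Its least upper bound (not attained) is μ(1−μ) = 0.858·0.142 = 0.122.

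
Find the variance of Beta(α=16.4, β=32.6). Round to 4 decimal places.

α+β = 49.0 and αβ = 534.64, so Var = αβ/[(α+β)²(α+β+1)] = 534.64/120050.000 = 0.0045.

0.0045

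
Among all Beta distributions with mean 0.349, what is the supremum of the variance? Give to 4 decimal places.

0.2272

Var = μ(1−μ)/(α+β+1), which approaches μ(1−μ) as α+β → 0.
So the supremum is μ(1−μ) = 0.349×0.651 = 0.2272.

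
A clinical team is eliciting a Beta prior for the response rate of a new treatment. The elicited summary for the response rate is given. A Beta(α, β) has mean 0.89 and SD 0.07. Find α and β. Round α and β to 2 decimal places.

α = 16.89, β = 2.09

σ² = 0.07² = 0.0049.
With s = α+β, Var = μ(1−μ)/(s+1), so s+1 = (0.89×0.11)/0.0049 = 19.9796 and s = 18.9796.
α = μs = 16.89, β = (1−μ)s = 2.09.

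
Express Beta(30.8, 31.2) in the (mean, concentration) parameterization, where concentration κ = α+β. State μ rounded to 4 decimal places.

μ = 0.4968, κ = 62.0

κ = α+β = 30.8+31.2 = 62.0; μ = α/κ = 30.8/62.0 = 0.4968.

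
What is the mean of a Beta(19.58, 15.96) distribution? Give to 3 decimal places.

E[X] = α/(α+β) = 19.58/35.54 = 0.551.

0.551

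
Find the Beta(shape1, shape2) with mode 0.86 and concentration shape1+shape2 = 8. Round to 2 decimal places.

shape1 = 6.16, shape2 = 1.84

Since the density peak of Beta(shape1,shape2) is at (shape1−1)/(shape1+shape2−2),
shape1 = 1 + 0.86(8−2) = 6.16 and shape2 = 8 − 6.16 = 1.84.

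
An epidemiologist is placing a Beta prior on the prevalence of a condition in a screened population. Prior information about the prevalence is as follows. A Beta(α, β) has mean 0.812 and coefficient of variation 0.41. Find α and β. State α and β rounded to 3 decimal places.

σ = CV·μ = 0.41×0.812 = 0.33292, so σ² = 0.110836.
s+1 = μ(1−μ)/σ² = 0.152656/0.110836 = 1.3773, so s = α+β = 0.3773.
α = μs = 0.306, β = (1−μ)s = 0.071.

α = 0.306, β = 0.071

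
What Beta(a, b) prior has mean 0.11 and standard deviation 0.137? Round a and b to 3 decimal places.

σ² = 0.137² = 0.018769.
With s = a+b, Var = μ(1−μ)/(s+1), so s+1 = (0.11×0.89)/0.018769 = 5.2160 and s = 4.2160.
a = μs = 0.464, b = (1−μ)s = 3.752.

a = 0.464, b = 3.752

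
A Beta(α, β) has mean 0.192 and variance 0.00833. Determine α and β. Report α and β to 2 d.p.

α = 3.38, β = 14.24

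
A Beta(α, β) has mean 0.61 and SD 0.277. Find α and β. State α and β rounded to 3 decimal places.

Variance = 0.277² = 0.076729. The moment-matching identity α+β = μ(1−μ)/Var − 1 gives
α+β = 0.2379/0.076729 − 1 = 2.1005, so α = μ·2.1005 = 1.281 and β = (1−μ)·2.1005 = 0.819.

α = 1.281, β = 0.819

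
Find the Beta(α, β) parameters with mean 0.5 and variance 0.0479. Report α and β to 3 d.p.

α = 2.110, β = 2.110

Write ν = α+β; then α = μν and Var = μ(1−μ)/(ν+1).
ν = μ(1−μ)/Var − 1 = 0.25/0.0479 − 1 = 4.2192.
α = 0.5·4.2192 = 2.110, β = 0.5·4.2192 = 2.110.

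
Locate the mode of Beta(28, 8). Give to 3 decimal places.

0.794

With α,β > 1, mode = (α−1)/(α+β−2) = 27/34 = 0.794.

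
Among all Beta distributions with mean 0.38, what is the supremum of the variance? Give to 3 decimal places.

For fixed mean μ the Beta variance is μ(1−μ)/(α+β+1), increasing as α+β decreases.
Its least upper bound (not attained) is μ(1−μ) = 0.38·0.62 = 0.236.

0.236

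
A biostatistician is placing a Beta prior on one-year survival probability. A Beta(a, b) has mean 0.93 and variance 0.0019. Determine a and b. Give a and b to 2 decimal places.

Let s = a+b. The Beta variance is μ(1−μ)/(s+1).
So s+1 = μ(1−μ)/σ² = (0.93×0.07)/0.0019 = 0.0651/0.0019 = 34.2632, giving s = 33.2632.
Then a = μs = 0.93×33.2632 = 30.93 and b = (1−μ)s = 0.07×33.2632 = 2.33.

a = 30.93, b = 2.33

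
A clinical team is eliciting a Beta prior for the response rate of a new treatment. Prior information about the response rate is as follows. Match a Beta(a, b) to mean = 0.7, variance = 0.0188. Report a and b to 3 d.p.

a = 7.119, b = 3.051

Write ν = a+b; then a = μν and Var = μ(1−μ)/(ν+1).
ν = μ(1−μ)/Var − 1 = 0.21/0.0188 − 1 = 10.1702.
a = 0.7·10.1702 = 7.119, b = 0.3·10.1702 = 3.051.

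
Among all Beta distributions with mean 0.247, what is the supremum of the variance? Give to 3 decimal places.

Var = μ(1−μ)/(α+β+1), which approaches μ(1−μ) as α+β → 0.
So the supremum is μ(1−μ) = 0.247×0.753 = 0.186.

0.186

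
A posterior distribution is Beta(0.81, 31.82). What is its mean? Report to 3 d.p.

The Beta mean is α/(α+β) = 0.81/(0.81+31.82) = 0.025.

0.025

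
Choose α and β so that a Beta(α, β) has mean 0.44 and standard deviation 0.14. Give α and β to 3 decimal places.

α = 5.091, β = 6.480

First σ² = 0.0196. Setting α = μn, β = (1−μ)n with n = α+β,
μ(1−μ)/(n+1) = 0.0196 ⇒ n+1 = 0.2464/0.0196 = 12.5714 ⇒ n = 11.5714.
Hence α = 0.44×11.5714 = 5.091, β = 0.56×11.5714 = 6.480.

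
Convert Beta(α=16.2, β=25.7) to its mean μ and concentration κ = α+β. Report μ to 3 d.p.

κ = α+β = 16.2+25.7 = 41.9; μ = α/κ = 16.2/41.9 = 0.387.

μ = 0.387, κ = 41.9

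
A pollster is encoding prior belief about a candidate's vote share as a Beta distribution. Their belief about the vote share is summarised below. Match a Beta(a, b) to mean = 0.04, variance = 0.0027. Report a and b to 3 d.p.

Write ν = a+b; then a = μν and Var = μ(1−μ)/(ν+1).
ν = μ(1−μ)/Var − 1 = 0.0384/0.0027 − 1 = 13.2222.
a = 0.04·13.2222 = 0.529, b = 0.96·13.2222 = 12.693.

a = 0.529, b = 12.693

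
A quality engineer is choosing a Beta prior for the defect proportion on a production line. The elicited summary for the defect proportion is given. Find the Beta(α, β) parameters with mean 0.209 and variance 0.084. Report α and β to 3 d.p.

α = 0.202, β = 0.766

By moment matching, α+β = μ(1−μ)/σ² − 1 = (0.209·0.791)/0.084 − 1 = 1.9681 − 1 = 0.9681.
Since α/(α+β) = μ, α = 0.209·0.9681 = 0.202 and β = 0.791·0.9681 = 0.766.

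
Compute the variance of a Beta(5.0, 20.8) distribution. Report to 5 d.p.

0.00583

μ = 5.0/25.8 = 0.193798; Var = μ(1−μ)/(α+β+1) = 0.1562406/26.8 = 0.00583.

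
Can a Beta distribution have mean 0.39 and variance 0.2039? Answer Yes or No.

A Beta with mean μ has variance μ(1−μ)/(α+β+1) < μ(1−μ).
Here μ(1−μ) = 0.39×0.61 = 0.2379, and 0.2039 < 0.2379.

Yes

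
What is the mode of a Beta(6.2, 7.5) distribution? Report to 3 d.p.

0.444

The density x^(α−1)(1−x)^(β−1) is maximised at (α−1)/(α+β−2) = 5.2/11.7 = 0.444.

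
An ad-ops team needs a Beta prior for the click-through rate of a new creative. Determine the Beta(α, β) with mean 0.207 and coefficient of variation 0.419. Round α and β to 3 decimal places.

α = 4.310, β = 16.511

Var = (CV·μ)² = (0.419×0.207)² = 0.007523.
α+β = μ(1−μ)/Var − 1 = 0.164151/0.007523 − 1 = 20.8210.
Thus α = 0.207·20.8210 = 4.310 and β = 0.793·20.8210 = 16.511.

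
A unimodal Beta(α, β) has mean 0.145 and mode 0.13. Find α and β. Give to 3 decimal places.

α = 7.153, β = 42.180

Let s = α+β. Mean gives α = μs = 0.145s; mode gives (α−1)/(s−2) = 0.13.
Substituting: 0.145s − 1 = 0.13(s−2) = 0.13s − 0.26, so 0.015s = 0.74 and s = 49.3333.
Then α = 0.145×49.3333 = 7.153 and β = s−α = 42.180.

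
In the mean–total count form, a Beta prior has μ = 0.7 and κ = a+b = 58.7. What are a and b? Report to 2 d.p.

a = 41.09, b = 17.61

a = μκ = 0.7×58.7 = 41.09 and b = (1−μ)κ = 0.3×58.7 = 17.61.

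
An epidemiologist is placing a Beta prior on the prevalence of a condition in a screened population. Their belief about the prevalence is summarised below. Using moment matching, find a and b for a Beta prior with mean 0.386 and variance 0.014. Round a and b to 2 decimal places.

a = 6.15, b = 9.78

By moment matching, a+b = μ(1−μ)/σ² − 1 = (0.386·0.614)/0.014 − 1 = 16.9289 − 1 = 15.9289.
Since a/(a+b) = μ, a = 0.386·15.9289 = 6.15 and b = 0.614·15.9289 = 9.78.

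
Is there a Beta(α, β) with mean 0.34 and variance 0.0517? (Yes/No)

For any Beta, Var(X) < E[X]·(1−E[X]).
Here μ(1−μ) = 0.34×0.66 = 0.2244, and 0.0517 < 0.2244.

Yes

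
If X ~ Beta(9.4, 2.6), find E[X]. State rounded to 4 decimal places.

0.7833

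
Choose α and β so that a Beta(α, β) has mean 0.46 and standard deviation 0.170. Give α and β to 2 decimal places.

α = 3.49, β = 4.10

σ² = 0.170² = 0.028900.
With s = α+β, Var = μ(1−μ)/(s+1), so s+1 = (0.46×0.54)/0.028900 = 8.5952 and s = 7.5952.
α = μs = 3.49, β = (1−μ)s = 4.10.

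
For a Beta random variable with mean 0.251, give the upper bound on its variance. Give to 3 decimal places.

0.188

For fixed mean μ the Beta variance is μ(1−μ)/(α+β+1), increasing as α+β decreases.
Its least upper bound (not attained) is μ(1−μ) = 0.251·0.749 = 0.188.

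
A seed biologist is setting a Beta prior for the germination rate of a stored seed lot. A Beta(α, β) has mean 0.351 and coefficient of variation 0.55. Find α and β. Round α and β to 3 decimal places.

σ = CV·μ = 0.55×0.351 = 0.19305, so σ² = 0.037268.
s+1 = μ(1−μ)/σ² = 0.227799/0.037268 = 6.1124, so s = α+β = 5.1124.
α = μs = 1.794, β = (1−μ)s = 3.318.

α = 1.794, β = 3.318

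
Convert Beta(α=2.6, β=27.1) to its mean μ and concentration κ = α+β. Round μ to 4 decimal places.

μ = 0.0875, κ = 29.7

κ = α+β = 2.6+27.1 = 29.7; μ = α/κ = 2.6/29.7 = 0.0875.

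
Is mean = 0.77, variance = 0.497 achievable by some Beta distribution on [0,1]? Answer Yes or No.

No

The Beta variance bound is σ² < μ(1−μ).
Here μ(1−μ) = 0.77×0.23 = 0.1771, and 0.497 ≥ 0.1771.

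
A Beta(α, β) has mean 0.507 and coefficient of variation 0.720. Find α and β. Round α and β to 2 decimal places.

Var = (CV·μ)² = (0.720×0.507)² = 0.133254.
α+β = μ(1−μ)/Var − 1 = 0.249951/0.133254 − 1 = 0.8757.
Thus α = 0.507·0.8757 = 0.44 and β = 0.493·0.8757 = 0.43.

α = 0.44, β = 0.43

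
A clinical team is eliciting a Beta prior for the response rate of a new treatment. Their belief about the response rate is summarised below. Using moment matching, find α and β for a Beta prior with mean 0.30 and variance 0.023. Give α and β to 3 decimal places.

Write ν = α+β; then α = μν and Var = μ(1−μ)/(ν+1).
ν = μ(1−μ)/Var − 1 = 0.2100/0.023 − 1 = 8.1304.
α = 0.30·8.1304 = 2.439, β = 0.70·8.1304 = 5.691.

α = 2.439, β = 5.691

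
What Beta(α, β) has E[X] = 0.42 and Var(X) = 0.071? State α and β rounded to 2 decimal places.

Let s = α+β. The Beta variance is μ(1−μ)/(s+1).
So s+1 = μ(1−μ)/σ² = (0.42×0.58)/0.071 = 0.2436/0.071 = 3.4310, giving s = 2.4310.
Then α = μs = 0.42×2.4310 = 1.02 and β = (1−μ)s = 0.58×2.4310 = 1.41.

α = 1.02, β = 1.41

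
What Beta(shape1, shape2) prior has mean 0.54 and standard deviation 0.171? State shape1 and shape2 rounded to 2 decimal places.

Variance = 0.171² = 0.029241. The moment-matching identity shape1+shape2 = μ(1−μ)/Var − 1 gives
shape1+shape2 = 0.2484/0.029241 − 1 = 7.4949, so shape1 = μ·7.4949 = 4.05 and shape2 = (1−μ)·7.4949 = 3.45.

shape1 = 4.05, shape2 = 3.45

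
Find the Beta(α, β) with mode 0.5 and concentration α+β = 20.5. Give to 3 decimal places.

α = 10.250, β = 10.250

Mode = (α−1)/(κ−2) with κ = α+β, so α−1 = 0.5·18.5 = 9.250.
α = 10.250; β = κ − α = 10.250.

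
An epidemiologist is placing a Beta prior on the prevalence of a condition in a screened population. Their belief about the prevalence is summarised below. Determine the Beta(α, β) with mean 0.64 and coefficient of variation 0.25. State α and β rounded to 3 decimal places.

Var = (CV·μ)² = (0.25×0.64)² = 0.025600.
α+β = μ(1−μ)/Var − 1 = 0.2304/0.025600 − 1 = 8.0000.
Thus α = 0.64·8.0000 = 5.120 and β = 0.36·8.0000 = 2.880.

α = 5.120, β = 2.880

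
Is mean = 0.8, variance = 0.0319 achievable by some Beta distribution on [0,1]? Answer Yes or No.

A Beta with mean μ has variance μ(1−μ)/(α+β+1) < μ(1−μ).
Here μ(1−μ) = 0.8×0.2 = 0.16, and 0.0319 < 0.16.

Yes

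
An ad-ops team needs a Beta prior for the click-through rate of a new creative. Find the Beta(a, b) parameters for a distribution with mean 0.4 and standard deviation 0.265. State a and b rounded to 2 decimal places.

σ² = 0.265² = 0.070225.
With s = a+b, Var = μ(1−μ)/(s+1), so s+1 = (0.4×0.6)/0.070225 = 3.4176 and s = 2.4176.
a = μs = 0.97, b = (1−μ)s = 1.45.

a = 0.97, b = 1.45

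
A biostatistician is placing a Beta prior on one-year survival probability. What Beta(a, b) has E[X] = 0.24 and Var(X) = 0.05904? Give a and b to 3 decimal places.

a = 0.501, b = 1.588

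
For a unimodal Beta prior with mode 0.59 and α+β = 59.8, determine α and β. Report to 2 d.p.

α = 35.10, β = 24.70

Since the density peak of Beta(α,β) is at (α−1)/(α+β−2),
α = 1 + 0.59(59.8−2) = 35.10 and β = 59.8 − 35.10 = 24.70.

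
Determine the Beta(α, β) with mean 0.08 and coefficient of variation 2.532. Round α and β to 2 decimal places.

α = 0.06, β = 0.73

Var = (CV·μ)² = (2.532×0.08)² = 0.041031.
α+β = μ(1−μ)/Var − 1 = 0.0736/0.041031 − 1 = 0.7938.
Thus α = 0.08·0.7938 = 0.06 and β = 0.92·0.7938 = 0.73.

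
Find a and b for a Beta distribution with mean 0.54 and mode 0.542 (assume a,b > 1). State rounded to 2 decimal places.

Let s = a+b. Mean gives a = μs = 0.54s; mode gives (a−1)/(s−2) = 0.542.
Substituting: 0.54s − 1 = 0.542(s−2) = 0.542s − 1.084, so -0.002s = -0.084 and s = 42.0000.
Then a = 0.54×42.0000 = 22.68 and b = s−a = 19.32.

a = 22.68, b = 19.32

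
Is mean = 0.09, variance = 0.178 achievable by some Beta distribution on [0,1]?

A Beta with mean μ has variance μ(1−μ)/(α+β+1) < μ(1−μ).
Here μ(1−μ) = 0.09×0.91 = 0.0819, and 0.178 ≥ 0.0819.

No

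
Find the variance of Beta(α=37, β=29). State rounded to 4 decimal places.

0.0037

Var = αβ/[(α+β)²(α+β+1)] = (37×29)/(66²×67) = 1073/291852 = 0.0037.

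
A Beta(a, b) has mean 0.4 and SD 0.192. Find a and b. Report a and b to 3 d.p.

First σ² = 0.036864. Setting a = μn, b = (1−μ)n with n = a+b,
μ(1−μ)/(n+1) = 0.036864 ⇒ n+1 = 0.24/0.036864 = 6.5104 ⇒ n = 5.5104.
Hence a = 0.4×5.5104 = 2.204, b = 0.6×5.5104 = 3.306.

a = 2.204, b = 3.306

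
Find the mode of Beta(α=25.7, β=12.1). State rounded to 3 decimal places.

The density x^(α−1)(1−x)^(β−1) is maximised at (α−1)/(α+β−2) = 24.7/35.8 = 0.690.

0.690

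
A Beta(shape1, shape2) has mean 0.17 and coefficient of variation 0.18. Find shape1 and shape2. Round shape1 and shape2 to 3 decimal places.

σ = CV·μ = 0.18×0.17 = 0.03060, so σ² = 0.000936.
s+1 = μ(1−μ)/σ² = 0.1411/0.000936 = 150.6899, so s = shape1+shape2 = 149.6899.
shape1 = μs = 25.447, shape2 = (1−μ)s = 124.243.

shape1 = 25.447, shape2 = 124.243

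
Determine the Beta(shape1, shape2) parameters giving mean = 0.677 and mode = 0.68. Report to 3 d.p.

shape1 = 81.240, shape2 = 38.760

With s = shape1+shape2: μ = shape1/s and mode = (shape1−1)/(s−2). Eliminating shape1 = μs,
μs − 1 = m(s−2) ⇒ s(μ−m) = 1−2m ⇒ s = -0.36/-0.003 = 120.0000.
So shape1 = μs = 81.240, shape2 = (1−μ)s = 38.760.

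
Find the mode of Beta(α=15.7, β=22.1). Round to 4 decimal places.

With α,β > 1, mode = (α−1)/(α+β−2) = 14.7/35.8 = 0.4106.

0.4106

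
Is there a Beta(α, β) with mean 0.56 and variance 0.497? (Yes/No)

The Beta variance bound is σ² < μ(1−μ).
Here μ(1−μ) = 0.56×0.44 = 0.2464, and 0.497 ≥ 0.2464.

No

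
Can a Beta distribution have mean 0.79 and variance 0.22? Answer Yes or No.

No

For any Beta, Var(X) < E[X]·(1−E[X]).
Here μ(1−μ) = 0.79×0.21 = 0.1659, and 0.22 ≥ 0.1659.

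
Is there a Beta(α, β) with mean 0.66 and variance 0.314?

The Beta variance bound is σ² < μ(1−μ).
Here μ(1−μ) = 0.66×0.34 = 0.2244, and 0.314 ≥ 0.2244.

No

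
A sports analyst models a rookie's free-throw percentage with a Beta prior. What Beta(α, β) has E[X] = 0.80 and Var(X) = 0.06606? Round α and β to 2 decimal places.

α = 1.14, β = 0.28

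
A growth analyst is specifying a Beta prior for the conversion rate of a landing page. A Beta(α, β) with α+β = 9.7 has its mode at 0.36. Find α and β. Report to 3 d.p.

α = 3.772, β = 5.928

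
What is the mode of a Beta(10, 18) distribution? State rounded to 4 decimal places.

0.3462

The density x^(α−1)(1−x)^(β−1) is maximised at (α−1)/(α+β−2) = 9/26 = 0.3462.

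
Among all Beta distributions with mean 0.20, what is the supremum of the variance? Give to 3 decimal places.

Var = μ(1−μ)/(α+β+1), which approaches μ(1−μ) as α+β → 0.
So the supremum is μ(1−μ) = 0.20×0.80 = 0.160.

0.160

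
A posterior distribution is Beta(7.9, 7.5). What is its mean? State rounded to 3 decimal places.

The Beta mean is α/(α+β) = 7.9/(7.9+7.5) = 0.513.

0.513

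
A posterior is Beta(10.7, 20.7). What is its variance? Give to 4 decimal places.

Var = αβ/[(α+β)²(α+β+1)] = (10.7×20.7)/(31.4²×32.4) = 221.49/31945.104 = 0.0069.

0.0069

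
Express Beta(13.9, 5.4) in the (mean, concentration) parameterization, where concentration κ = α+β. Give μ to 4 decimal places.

μ = 0.7202, κ = 19.3

κ = α+β = 13.9+5.4 = 19.3; μ = α/κ = 13.9/19.3 = 0.7202.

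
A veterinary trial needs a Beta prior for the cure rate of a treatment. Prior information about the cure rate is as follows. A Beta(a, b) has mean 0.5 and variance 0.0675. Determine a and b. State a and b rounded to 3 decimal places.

a = 1.352, b = 1.352

Write ν = a+b; then a = μν and Var = μ(1−μ)/(ν+1).
ν = μ(1−μ)/Var − 1 = 0.25/0.0675 − 1 = 2.7037.
a = 0.5·2.7037 = 1.352, b = 0.5·2.7037 = 1.352.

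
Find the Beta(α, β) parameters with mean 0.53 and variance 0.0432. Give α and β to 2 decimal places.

α = 2.53, β = 2.24

Let s = α+β. The Beta variance is μ(1−μ)/(s+1).
So s+1 = μ(1−μ)/σ² = (0.53×0.47)/0.0432 = 0.2491/0.0432 = 5.7662, giving s = 4.7662.
Then α = μs = 0.53×4.7662 = 2.53 and β = (1−μ)s = 0.47×4.7662 = 2.24.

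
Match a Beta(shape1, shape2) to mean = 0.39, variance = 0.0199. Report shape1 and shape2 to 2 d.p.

shape1 = 4.27, shape2 = 6.68

Let s = shape1+shape2. The Beta variance is μ(1−μ)/(s+1).
So s+1 = μ(1−μ)/σ² = (0.39×0.61)/0.0199 = 0.2379/0.0199 = 11.9548, giving s = 10.9548.
Then shape1 = μs = 0.39×10.9548 = 4.27 and shape2 = (1−μ)s = 0.61×10.9548 = 6.68.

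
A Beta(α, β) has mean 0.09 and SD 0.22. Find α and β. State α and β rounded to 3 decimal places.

σ² = 0.22² = 0.0484.
With s = α+β, Var = μ(1−μ)/(s+1), so s+1 = (0.09×0.91)/0.0484 = 1.6921 and s = 0.6921.
α = μs = 0.062, β = (1−μ)s = 0.630.

α = 0.062, β = 0.630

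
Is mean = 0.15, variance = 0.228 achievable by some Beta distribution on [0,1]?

No

A Beta with mean μ has variance μ(1−μ)/(α+β+1) < μ(1−μ).
Here μ(1−μ) = 0.15×0.85 = 0.1275, and 0.228 ≥ 0.1275.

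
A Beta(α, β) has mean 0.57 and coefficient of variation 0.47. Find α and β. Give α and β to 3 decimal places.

σ = CV·μ = 0.47×0.57 = 0.26790, so σ² = 0.071770.
s+1 = μ(1−μ)/σ² = 0.2451/0.071770 = 3.4151, so s = α+β = 2.4151.
α = μs = 1.377, β = (1−μ)s = 1.038.

α = 1.377, β = 1.038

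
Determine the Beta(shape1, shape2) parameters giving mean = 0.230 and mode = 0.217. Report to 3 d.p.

shape1 = 10.014, shape2 = 33.525

Let s = shape1+shape2. Mean gives shape1 = μs = 0.230s; mode gives (shape1−1)/(s−2) = 0.217.
Substituting: 0.230s − 1 = 0.217(s−2) = 0.217s − 0.434, so 0.013s = 0.566 and s = 43.5385.
Then shape1 = 0.230×43.5385 = 10.014 and shape2 = s−shape1 = 33.525.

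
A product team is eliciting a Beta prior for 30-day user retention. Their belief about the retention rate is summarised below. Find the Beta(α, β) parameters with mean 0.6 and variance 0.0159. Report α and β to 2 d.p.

By moment matching, α+β = μ(1−μ)/σ² − 1 = (0.6·0.4)/0.0159 − 1 = 15.0943 − 1 = 14.0943.
Since α/(α+β) = μ, α = 0.6·14.0943 = 8.46 and β = 0.4·14.0943 = 5.64.

α = 8.46, β = 5.64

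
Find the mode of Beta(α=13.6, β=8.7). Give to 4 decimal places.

With α,β > 1, mode = (α−1)/(α+β−2) = 12.6/20.3 = 0.6207.

0.6207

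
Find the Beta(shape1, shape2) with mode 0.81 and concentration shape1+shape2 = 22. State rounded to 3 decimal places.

shape1 = 17.200, shape2 = 4.800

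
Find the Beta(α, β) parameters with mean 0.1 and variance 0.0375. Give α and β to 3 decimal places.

Write ν = α+β; then α = μν and Var = μ(1−μ)/(ν+1).
ν = μ(1−μ)/Var − 1 = 0.09/0.0375 − 1 = 1.4000.
α = 0.1·1.4000 = 0.140, β = 0.9·1.4000 = 1.260.

α = 0.140, β = 1.260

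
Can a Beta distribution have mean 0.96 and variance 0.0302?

Yes

A Beta with mean μ has variance μ(1−μ)/(α+β+1) < μ(1−μ).
Here μ(1−μ) = 0.96×0.04 = 0.0384, and 0.0302 < 0.0384.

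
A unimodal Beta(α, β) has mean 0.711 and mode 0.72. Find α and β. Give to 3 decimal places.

α = 34.760, β = 14.129

Let s = α+β. Mean gives α = μs = 0.711s; mode gives (α−1)/(s−2) = 0.72.
Substituting: 0.711s − 1 = 0.72(s−2) = 0.72s − 1.44, so -0.009s = -0.44 and s = 48.8889.
Then α = 0.711×48.8889 = 34.760 and β = s−α = 14.129.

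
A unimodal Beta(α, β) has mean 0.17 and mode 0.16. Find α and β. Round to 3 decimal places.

With s = α+β: μ = α/s and mode = (α−1)/(s−2). Eliminating α = μs,
μs − 1 = m(s−2) ⇒ s(μ−m) = 1−2m ⇒ s = 0.68/0.01 = 68.0000.
So α = μs = 11.560, β = (1−μ)s = 56.440.

α = 11.560, β = 56.440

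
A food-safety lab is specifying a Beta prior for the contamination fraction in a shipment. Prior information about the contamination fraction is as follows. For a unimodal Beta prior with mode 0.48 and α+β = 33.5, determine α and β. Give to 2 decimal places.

Since the density peak of Beta(α,β) is at (α−1)/(α+β−2),
α = 1 + 0.48(33.5−2) = 16.12 and β = 33.5 − 16.12 = 17.38.

α = 16.12, β = 17.38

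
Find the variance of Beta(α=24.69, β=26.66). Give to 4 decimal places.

μ = 24.69/51.35 = 0.480818; Var = μ(1−μ)/(α+β+1) = 0.2496320/52.35 = 0.0048.

0.0048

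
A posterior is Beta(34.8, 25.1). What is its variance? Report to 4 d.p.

0.0040

μ = 34.8/59.9 = 0.580968; Var = μ(1−μ)/(α+β+1) = 0.2434441/60.9 = 0.0040.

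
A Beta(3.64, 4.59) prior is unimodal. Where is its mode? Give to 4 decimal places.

The density x^(α−1)(1−x)^(β−1) is maximised at (α−1)/(α+β−2) = 2.64/6.23 = 0.4238.

0.4238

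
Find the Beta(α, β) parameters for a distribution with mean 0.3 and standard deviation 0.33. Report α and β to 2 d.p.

α = 0.28, β = 0.65

σ² = 0.33² = 0.1089.
With s = α+β, Var = μ(1−μ)/(s+1), so s+1 = (0.3×0.7)/0.1089 = 1.9284 and s = 0.9284.
α = μs = 0.28, β = (1−μ)s = 0.65.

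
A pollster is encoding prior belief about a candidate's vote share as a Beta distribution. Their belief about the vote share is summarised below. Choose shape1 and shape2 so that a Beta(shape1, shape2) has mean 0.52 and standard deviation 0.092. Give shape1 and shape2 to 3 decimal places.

shape1 = 14.815, shape2 = 13.675

First σ² = 0.008464. Setting shape1 = μn, shape2 = (1−μ)n with n = shape1+shape2,
μ(1−μ)/(n+1) = 0.008464 ⇒ n+1 = 0.2496/0.008464 = 29.4896 ⇒ n = 28.4896.
Hence shape1 = 0.52×28.4896 = 14.815, shape2 = 0.48×28.4896 = 13.675.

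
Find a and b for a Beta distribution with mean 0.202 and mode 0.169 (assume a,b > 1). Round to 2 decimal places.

a = 4.05, b = 16.01

With s = a+b: μ = a/s and mode = (a−1)/(s−2). Eliminating a = μs,
μs − 1 = m(s−2) ⇒ s(μ−m) = 1−2m ⇒ s = 0.662/0.033 = 20.0606.
So a = μs = 4.05, b = (1−μ)s = 16.01.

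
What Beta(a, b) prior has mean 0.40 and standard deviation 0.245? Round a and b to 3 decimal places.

a = 1.199, b = 1.799

First σ² = 0.060025. Setting a = μn, b = (1−μ)n with n = a+b,
μ(1−μ)/(n+1) = 0.060025 ⇒ n+1 = 0.2400/0.060025 = 3.9983 ⇒ n = 2.9983.
Hence a = 0.40×2.9983 = 1.199, b = 0.60×2.9983 = 1.799.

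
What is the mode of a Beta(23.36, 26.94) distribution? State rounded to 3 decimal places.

0.463

With α,β > 1, mode = (α−1)/(α+β−2) = 22.36/48.30 = 0.463.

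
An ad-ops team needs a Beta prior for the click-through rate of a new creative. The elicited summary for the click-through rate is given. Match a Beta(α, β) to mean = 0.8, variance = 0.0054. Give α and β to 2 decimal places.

α = 22.90, β = 5.73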